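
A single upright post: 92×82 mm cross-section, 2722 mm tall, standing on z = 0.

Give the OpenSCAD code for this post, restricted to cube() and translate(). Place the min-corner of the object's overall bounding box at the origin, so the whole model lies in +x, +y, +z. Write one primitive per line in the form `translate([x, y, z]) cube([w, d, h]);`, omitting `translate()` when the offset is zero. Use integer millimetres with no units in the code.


cube([92, 82, 2722]);


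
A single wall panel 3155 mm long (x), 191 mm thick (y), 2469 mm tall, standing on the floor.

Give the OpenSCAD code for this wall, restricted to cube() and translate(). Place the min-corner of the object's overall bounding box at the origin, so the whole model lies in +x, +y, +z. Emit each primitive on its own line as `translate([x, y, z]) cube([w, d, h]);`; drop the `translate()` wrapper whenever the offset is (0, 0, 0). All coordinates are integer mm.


cube([3155, 191, 2469]);


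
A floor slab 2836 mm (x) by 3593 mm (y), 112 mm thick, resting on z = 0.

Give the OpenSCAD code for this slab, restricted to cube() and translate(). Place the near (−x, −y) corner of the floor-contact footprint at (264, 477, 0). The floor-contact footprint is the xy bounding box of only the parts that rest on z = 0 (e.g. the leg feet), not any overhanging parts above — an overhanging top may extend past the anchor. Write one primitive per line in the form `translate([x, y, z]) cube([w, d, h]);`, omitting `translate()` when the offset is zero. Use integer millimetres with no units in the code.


translate([264, 477, 0]) cube([2836, 3593, 112]);


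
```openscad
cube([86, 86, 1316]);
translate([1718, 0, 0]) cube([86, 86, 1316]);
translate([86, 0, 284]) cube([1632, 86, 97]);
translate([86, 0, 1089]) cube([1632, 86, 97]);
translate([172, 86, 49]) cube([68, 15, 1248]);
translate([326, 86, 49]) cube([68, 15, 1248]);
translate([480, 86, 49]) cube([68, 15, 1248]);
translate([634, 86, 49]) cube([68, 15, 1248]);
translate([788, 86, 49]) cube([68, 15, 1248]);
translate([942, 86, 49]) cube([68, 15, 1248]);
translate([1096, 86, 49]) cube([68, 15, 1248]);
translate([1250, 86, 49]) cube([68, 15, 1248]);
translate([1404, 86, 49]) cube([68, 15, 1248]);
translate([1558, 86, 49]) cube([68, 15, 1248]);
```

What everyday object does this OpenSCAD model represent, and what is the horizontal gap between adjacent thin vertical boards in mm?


A fence section. The picket gap is 86 mm.

Two posts, two rails, 10 pickets — a fence section. Span 1632 mm holds 10 pickets of 68 mm with 11 equal gaps: ⌊(1632 − 10·68) / 11⌋ = 86 mm.


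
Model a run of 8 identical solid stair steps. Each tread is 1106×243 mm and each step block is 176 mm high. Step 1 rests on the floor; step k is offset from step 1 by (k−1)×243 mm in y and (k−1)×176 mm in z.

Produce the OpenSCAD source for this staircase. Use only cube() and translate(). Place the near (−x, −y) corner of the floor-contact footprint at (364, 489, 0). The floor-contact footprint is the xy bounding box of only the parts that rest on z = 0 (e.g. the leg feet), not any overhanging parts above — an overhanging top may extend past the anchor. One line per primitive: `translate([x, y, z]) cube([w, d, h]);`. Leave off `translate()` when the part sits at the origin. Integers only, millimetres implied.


translate([364, 489, 0]) cube([1106, 243, 176]);
translate([364, 732, 176]) cube([1106, 243, 176]);
translate([364, 975, 352]) cube([1106, 243, 176]);
translate([364, 1218, 528]) cube([1106, 243, 176]);
translate([364, 1461, 704]) cube([1106, 243, 176]);
translate([364, 1704, 880]) cube([1106, 243, 176]);
translate([364, 1947, 1056]) cube([1106, 243, 176]);
translate([364, 2190, 1232]) cube([1106, 243, 176]);


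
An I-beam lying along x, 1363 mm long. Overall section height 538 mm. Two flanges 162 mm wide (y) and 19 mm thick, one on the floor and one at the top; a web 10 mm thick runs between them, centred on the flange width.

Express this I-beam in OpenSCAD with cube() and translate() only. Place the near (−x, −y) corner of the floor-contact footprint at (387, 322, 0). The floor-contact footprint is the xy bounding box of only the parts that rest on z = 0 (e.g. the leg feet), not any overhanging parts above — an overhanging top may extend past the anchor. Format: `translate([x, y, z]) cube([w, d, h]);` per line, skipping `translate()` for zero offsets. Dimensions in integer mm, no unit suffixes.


translate([387, 322, 0]) cube([1363, 162, 19]);
translate([387, 398, 19]) cube([1363, 10, 500]);
translate([387, 322, 519]) cube([1363, 162, 19]);


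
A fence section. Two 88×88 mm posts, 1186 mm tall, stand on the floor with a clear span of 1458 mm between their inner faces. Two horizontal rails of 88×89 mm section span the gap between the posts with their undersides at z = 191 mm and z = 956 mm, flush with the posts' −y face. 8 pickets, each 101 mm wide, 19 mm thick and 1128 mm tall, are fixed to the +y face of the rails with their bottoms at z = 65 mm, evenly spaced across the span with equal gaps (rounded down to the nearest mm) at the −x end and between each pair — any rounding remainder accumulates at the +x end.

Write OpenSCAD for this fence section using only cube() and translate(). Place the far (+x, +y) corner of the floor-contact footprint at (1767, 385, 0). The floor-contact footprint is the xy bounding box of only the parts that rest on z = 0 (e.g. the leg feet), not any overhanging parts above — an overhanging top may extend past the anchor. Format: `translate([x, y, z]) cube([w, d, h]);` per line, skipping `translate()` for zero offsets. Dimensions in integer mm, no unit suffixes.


translate([133, 297, 0]) cube([88, 88, 1186]);
translate([1679, 297, 0]) cube([88, 88, 1186]);
translate([221, 297, 191]) cube([1458, 88, 89]);
translate([221, 297, 956]) cube([1458, 88, 89]);
translate([293, 385, 65]) cube([101, 19, 1128]);
translate([466, 385, 65]) cube([101, 19, 1128]);
translate([639, 385, 65]) cube([101, 19, 1128]);
translate([812, 385, 65]) cube([101, 19, 1128]);
translate([985, 385, 65]) cube([101, 19, 1128]);
translate([1158, 385, 65]) cube([101, 19, 1128]);
translate([1331, 385, 65]) cube([101, 19, 1128]);
translate([1504, 385, 65]) cube([101, 19, 1128]);


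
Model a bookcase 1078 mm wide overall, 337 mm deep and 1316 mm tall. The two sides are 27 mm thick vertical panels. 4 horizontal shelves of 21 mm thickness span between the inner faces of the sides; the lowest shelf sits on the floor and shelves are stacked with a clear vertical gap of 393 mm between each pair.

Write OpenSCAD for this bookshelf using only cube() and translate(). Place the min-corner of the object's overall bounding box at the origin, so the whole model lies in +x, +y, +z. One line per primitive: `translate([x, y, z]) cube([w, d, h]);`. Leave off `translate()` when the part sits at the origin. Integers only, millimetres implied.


cube([27, 337, 1316]);
translate([1051, 0, 0]) cube([27, 337, 1316]);
translate([27, 0, 0]) cube([1024, 337, 21]);
translate([27, 0, 414]) cube([1024, 337, 21]);
translate([27, 0, 828]) cube([1024, 337, 21]);
translate([27, 0, 1242]) cube([1024, 337, 21]);


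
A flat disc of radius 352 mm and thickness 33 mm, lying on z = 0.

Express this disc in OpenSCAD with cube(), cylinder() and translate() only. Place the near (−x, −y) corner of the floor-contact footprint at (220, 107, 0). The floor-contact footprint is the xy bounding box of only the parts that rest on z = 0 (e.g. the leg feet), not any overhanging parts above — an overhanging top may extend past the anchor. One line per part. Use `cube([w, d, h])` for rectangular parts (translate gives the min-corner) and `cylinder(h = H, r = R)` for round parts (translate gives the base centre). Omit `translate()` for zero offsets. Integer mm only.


translate([572, 459, 0]) cylinder(h = 33, r = 352);


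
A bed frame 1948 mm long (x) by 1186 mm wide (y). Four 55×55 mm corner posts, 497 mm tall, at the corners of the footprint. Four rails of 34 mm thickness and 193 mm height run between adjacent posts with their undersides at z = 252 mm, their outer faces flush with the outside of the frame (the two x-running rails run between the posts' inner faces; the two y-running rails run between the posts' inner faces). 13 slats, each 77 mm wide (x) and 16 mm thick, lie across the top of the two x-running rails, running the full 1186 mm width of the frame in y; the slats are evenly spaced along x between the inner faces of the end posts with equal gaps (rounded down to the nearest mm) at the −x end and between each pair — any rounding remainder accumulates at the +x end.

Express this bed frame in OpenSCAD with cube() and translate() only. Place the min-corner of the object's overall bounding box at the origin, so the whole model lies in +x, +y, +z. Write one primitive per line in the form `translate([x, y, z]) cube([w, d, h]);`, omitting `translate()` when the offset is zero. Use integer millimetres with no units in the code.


// slat z = rail_z + rail_h = 252 + 193 = 445
// slat gap = ⌊(1838 − 13·77) / 14⌋ = 59
cube([55, 55, 497]);
translate([0, 1131, 0]) cube([55, 55, 497]);
translate([1893, 0, 0]) cube([55, 55, 497]);
translate([1893, 1131, 0]) cube([55, 55, 497]);
translate([55, 0, 252]) cube([1838, 34, 193]);
translate([55, 1152, 252]) cube([1838, 34, 193]);
translate([0, 55, 252]) cube([34, 1076, 193]);
translate([1914, 55, 252]) cube([34, 1076, 193]);
translate([114, 0, 445]) cube([77, 1186, 16]);
translate([250, 0, 445]) cube([77, 1186, 16]);
translate([386, 0, 445]) cube([77, 1186, 16]);
translate([522, 0, 445]) cube([77, 1186, 16]);
translate([658, 0, 445]) cube([77, 1186, 16]);
translate([794, 0, 445]) cube([77, 1186, 16]);
translate([930, 0, 445]) cube([77, 1186, 16]);
translate([1066, 0, 445]) cube([77, 1186, 16]);
translate([1202, 0, 445]) cube([77, 1186, 16]);
translate([1338, 0, 445]) cube([77, 1186, 16]);
translate([1474, 0, 445]) cube([77, 1186, 16]);
translate([1610, 0, 445]) cube([77, 1186, 16]);
translate([1746, 0, 445]) cube([77, 1186, 16]);


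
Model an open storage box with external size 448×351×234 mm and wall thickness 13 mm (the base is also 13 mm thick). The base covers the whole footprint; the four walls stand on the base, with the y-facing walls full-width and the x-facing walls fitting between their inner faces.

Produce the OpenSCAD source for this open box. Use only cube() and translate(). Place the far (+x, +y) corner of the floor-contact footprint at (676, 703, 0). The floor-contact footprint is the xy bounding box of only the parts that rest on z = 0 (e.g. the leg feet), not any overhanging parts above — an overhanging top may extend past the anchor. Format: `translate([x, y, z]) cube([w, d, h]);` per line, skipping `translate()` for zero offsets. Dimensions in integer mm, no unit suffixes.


translate([228, 352, 0]) cube([448, 351, 13]);
translate([228, 352, 13]) cube([448, 13, 221]);
translate([228, 690, 13]) cube([448, 13, 221]);
translate([228, 365, 13]) cube([13, 325, 221]);
translate([663, 365, 13]) cube([13, 325, 221]);


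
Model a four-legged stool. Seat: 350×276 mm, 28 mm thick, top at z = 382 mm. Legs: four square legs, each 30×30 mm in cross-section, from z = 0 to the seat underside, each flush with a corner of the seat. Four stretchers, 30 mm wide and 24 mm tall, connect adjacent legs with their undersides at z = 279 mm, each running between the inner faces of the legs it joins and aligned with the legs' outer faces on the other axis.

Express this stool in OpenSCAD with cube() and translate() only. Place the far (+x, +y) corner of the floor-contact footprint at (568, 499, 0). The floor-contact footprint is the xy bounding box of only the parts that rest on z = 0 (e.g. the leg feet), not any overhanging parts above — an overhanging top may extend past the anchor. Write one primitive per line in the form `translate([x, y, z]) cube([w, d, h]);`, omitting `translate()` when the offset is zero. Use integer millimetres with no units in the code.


translate([218, 223, 354]) cube([350, 276, 28]);
translate([218, 223, 0]) cube([30, 30, 354]);
translate([538, 223, 0]) cube([30, 30, 354]);
translate([218, 469, 0]) cube([30, 30, 354]);
translate([538, 469, 0]) cube([30, 30, 354]);
translate([248, 223, 279]) cube([290, 30, 24]);
translate([248, 469, 279]) cube([290, 30, 24]);
translate([218, 253, 279]) cube([30, 216, 24]);
translate([538, 253, 279]) cube([30, 216, 24]);


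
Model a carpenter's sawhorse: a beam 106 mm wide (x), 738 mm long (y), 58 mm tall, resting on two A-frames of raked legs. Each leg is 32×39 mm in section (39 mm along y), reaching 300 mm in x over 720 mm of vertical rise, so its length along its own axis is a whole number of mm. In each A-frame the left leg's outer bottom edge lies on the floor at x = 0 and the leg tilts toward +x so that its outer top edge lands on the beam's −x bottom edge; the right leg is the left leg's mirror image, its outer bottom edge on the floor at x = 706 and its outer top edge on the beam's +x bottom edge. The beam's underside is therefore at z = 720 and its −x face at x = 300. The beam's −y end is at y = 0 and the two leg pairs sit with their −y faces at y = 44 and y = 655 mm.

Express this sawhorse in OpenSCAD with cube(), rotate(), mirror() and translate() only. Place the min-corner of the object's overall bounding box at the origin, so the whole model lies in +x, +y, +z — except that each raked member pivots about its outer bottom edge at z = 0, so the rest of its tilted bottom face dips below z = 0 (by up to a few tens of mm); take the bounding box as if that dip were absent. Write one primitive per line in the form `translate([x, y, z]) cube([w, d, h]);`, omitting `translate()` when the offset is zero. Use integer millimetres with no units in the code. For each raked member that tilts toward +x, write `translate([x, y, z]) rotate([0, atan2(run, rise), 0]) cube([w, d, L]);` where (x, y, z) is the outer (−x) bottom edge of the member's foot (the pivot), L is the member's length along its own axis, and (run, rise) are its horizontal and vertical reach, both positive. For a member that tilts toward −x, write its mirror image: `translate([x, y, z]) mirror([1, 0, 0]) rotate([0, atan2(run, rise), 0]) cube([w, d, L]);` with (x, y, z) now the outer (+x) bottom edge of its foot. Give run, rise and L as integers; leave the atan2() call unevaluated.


// leg length = √(300² + 720²) = 780
// right-leg outer foot x = 2·300 + 106 = 706
// beam min-corner = (300, 0, 720)
translate([300, 0, 720]) cube([106, 738, 58]);
translate([0, 44, 0]) rotate([0, atan2(300, 720), 0]) cube([32, 39, 780]);
translate([706, 44, 0]) mirror([1, 0, 0]) rotate([0, atan2(300, 720), 0]) cube([32, 39, 780]);
translate([0, 655, 0]) rotate([0, atan2(300, 720), 0]) cube([32, 39, 780]);
translate([706, 655, 0]) mirror([1, 0, 0]) rotate([0, atan2(300, 720), 0]) cube([32, 39, 780]);


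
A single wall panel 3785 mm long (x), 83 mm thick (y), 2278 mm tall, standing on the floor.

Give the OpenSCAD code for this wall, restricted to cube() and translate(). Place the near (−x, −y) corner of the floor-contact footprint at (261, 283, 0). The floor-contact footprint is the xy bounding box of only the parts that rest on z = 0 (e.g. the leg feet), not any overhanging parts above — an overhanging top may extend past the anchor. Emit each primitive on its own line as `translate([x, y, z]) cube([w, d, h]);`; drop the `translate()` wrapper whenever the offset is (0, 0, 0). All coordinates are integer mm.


translate([261, 283, 0]) cube([3785, 83, 2278]);


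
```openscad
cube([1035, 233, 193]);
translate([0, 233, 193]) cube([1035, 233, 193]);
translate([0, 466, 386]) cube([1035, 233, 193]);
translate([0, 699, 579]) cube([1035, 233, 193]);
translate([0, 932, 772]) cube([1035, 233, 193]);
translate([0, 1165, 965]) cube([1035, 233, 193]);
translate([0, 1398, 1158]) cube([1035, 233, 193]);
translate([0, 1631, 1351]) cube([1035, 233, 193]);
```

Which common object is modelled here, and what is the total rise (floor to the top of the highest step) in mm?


A staircase. The total rise is 1544 mm.

8 identical blocks, each offset up and back from the previous — a staircase. Each step is 193 mm tall and there are 8 of them, so the total rise is 8 × 193 = 1544 mm.


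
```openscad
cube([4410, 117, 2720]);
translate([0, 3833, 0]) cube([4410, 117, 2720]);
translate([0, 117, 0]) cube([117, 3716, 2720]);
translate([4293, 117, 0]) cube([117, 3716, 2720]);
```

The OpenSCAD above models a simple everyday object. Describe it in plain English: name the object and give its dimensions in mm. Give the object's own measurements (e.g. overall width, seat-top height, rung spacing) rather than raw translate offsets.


The wall frame of a small rectangular building: four walls, each 2720 mm tall and 117 mm thick, enclosing a footprint 4410 mm (x) by 3950 mm (y) outside-to-outside, with no floor or roof. The front and back walls (the −y and +y sides) span the full width; the two side walls fit between them.


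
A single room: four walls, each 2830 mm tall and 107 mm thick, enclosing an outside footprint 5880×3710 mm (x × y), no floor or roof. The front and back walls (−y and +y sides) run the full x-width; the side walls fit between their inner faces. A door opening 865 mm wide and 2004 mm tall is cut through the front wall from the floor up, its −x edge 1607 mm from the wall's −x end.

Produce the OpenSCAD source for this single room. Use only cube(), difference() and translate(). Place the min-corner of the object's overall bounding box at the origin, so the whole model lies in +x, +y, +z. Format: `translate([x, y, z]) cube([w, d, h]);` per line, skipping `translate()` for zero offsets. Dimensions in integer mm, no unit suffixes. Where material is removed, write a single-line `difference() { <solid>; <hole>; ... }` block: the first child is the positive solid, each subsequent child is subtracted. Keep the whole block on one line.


difference() { cube([5880, 107, 2830]); translate([1607, 0, 0]) cube([865, 107, 2004]); }
translate([0, 3603, 0]) cube([5880, 107, 2830]);
translate([0, 107, 0]) cube([107, 3496, 2830]);
translate([5773, 107, 0]) cube([107, 3496, 2830]);


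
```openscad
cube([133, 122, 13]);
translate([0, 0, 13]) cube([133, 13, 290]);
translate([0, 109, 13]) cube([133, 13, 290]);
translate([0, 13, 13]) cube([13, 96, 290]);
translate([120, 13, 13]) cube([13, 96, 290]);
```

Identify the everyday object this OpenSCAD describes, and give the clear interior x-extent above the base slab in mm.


An open box. The internal width is 107 mm.

A 133×122 base slab with four walls standing on it — an open box. The base is 133 mm wide and the walls are 13 mm thick, so the internal width is 133 − 2 × 13 = 107 mm.


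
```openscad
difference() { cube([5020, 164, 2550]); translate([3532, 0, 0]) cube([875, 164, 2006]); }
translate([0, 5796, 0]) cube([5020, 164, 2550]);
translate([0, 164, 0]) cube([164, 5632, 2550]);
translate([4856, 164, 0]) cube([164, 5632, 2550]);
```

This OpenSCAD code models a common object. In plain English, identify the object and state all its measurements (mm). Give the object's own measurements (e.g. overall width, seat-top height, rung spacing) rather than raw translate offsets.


A single room: four walls, each 2550 mm tall and 164 mm thick, enclosing an outside footprint 5020×5960 mm (x × y), no floor or roof. The front and back walls (−y and +y sides) run the full x-width; the side walls fit between their inner faces. A door opening 875 mm wide and 2006 mm tall is cut through the front wall from the floor up, its −x edge 3532 mm from the wall's −x end.


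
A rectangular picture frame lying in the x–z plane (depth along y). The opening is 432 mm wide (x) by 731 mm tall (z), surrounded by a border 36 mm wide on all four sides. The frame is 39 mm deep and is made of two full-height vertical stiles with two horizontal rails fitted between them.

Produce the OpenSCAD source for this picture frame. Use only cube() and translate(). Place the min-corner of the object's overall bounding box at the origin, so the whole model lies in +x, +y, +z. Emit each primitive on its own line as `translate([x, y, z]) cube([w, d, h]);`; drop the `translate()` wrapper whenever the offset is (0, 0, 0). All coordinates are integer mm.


cube([36, 39, 803]);
translate([468, 0, 0]) cube([36, 39, 803]);
translate([36, 0, 0]) cube([432, 39, 36]);
translate([36, 0, 767]) cube([432, 39, 36]);


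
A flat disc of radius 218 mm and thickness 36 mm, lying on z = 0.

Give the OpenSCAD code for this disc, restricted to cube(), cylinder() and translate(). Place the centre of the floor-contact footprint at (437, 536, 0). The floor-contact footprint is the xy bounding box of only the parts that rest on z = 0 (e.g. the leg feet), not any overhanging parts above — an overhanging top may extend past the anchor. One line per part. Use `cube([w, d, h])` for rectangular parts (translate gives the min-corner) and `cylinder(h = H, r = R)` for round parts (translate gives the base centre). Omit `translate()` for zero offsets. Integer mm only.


translate([437, 536, 0]) cylinder(h = 36, r = 218);


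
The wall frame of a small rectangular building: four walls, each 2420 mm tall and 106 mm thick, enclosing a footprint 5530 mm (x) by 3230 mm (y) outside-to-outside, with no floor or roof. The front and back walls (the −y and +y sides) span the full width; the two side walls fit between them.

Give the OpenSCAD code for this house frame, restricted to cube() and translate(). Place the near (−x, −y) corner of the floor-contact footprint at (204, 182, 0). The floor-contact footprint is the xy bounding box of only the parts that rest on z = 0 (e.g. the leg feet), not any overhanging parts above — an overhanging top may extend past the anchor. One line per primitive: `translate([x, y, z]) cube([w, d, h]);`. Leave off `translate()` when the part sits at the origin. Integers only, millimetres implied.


translate([204, 182, 0]) cube([5530, 106, 2420]);
translate([204, 3306, 0]) cube([5530, 106, 2420]);
translate([204, 288, 0]) cube([106, 3018, 2420]);
translate([5628, 288, 0]) cube([106, 3018, 2420]);


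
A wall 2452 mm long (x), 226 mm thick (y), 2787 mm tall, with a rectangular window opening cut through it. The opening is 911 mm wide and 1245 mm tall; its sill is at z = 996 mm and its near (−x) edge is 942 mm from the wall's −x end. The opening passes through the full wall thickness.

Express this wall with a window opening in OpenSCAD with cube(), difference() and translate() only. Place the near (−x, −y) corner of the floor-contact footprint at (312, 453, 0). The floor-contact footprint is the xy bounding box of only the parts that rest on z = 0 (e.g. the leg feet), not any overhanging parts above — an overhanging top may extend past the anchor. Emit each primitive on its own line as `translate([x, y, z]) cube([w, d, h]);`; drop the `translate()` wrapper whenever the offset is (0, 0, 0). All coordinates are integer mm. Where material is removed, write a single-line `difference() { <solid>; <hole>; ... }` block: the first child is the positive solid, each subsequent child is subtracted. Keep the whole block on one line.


difference() { translate([312, 453, 0]) cube([2452, 226, 2787]); translate([1254, 453, 996]) cube([911, 226, 1245]); }


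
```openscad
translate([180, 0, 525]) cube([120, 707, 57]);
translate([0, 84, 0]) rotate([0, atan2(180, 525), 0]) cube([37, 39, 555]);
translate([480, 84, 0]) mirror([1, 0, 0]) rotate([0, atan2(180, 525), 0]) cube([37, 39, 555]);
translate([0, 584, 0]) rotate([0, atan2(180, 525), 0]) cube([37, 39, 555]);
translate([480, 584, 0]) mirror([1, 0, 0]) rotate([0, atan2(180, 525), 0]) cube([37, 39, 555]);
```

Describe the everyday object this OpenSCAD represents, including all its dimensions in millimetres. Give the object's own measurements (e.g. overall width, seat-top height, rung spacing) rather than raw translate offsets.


A sawhorse. A 120×707×57 mm beam (x, y, z) sits on two A-frame leg pairs. Each pair is two raked legs of 37×39 mm section (39 mm along y) splaying symmetrically in x. Each leg rises 525 mm vertically over 180 mm of horizontal reach and is 555 mm long along its own axis. Every leg's outer bottom edge rests on the floor and its outer top edge meets a bottom edge of the beam — the left legs (tilting toward +x) meet the beam's −x bottom edge, the right legs (their mirror images, tilting toward −x) meet its +x bottom edge — so the leg tops tuck under the beam, the beam's underside is 525 mm above the floor, and the feet are 480 mm apart outside-to-outside with the beam centred between them. The two leg pairs are set in 84 mm from either end of the beam.


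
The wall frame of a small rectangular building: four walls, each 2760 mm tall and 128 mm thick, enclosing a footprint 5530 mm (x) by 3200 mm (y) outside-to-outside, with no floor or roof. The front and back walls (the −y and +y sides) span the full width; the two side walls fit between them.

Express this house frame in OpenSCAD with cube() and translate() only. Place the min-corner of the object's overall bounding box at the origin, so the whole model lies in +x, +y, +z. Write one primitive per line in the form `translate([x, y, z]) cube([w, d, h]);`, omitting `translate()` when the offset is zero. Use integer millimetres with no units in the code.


cube([5530, 128, 2760]);
translate([0, 3072, 0]) cube([5530, 128, 2760]);
translate([0, 128, 0]) cube([128, 2944, 2760]);
translate([5402, 128, 0]) cube([128, 2944, 2760]);


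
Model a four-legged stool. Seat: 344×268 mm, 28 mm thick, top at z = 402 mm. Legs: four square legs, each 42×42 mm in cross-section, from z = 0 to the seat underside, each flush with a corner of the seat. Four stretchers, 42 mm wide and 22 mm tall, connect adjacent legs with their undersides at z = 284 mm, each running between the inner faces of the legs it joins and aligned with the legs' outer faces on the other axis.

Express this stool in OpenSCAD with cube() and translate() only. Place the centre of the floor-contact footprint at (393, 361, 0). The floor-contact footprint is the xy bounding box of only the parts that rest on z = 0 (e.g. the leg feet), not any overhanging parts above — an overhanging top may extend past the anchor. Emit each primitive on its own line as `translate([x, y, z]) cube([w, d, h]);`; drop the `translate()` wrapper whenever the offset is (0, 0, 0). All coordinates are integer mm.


// leg_h = 402 - 28 = 374
// stretcher span = 344 - 2*42 = 260
translate([221, 227, 374]) cube([344, 268, 28]);
translate([221, 227, 0]) cube([42, 42, 374]);
translate([523, 227, 0]) cube([42, 42, 374]);
translate([221, 453, 0]) cube([42, 42, 374]);
translate([523, 453, 0]) cube([42, 42, 374]);
translate([263, 227, 284]) cube([260, 42, 22]);
translate([263, 453, 284]) cube([260, 42, 22]);
translate([221, 269, 284]) cube([42, 184, 22]);
translate([523, 269, 284]) cube([42, 184, 22]);


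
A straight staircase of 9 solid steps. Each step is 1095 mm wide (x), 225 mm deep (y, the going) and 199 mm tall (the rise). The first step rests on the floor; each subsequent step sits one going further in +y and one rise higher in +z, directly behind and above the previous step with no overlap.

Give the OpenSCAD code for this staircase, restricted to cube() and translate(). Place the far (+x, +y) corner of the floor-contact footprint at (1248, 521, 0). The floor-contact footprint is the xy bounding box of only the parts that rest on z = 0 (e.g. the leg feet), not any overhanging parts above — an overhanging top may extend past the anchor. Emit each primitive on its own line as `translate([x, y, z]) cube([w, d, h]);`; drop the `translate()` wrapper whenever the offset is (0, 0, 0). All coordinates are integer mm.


translate([153, 296, 0]) cube([1095, 225, 199]);
translate([153, 521, 199]) cube([1095, 225, 199]);
translate([153, 746, 398]) cube([1095, 225, 199]);
translate([153, 971, 597]) cube([1095, 225, 199]);
translate([153, 1196, 796]) cube([1095, 225, 199]);
translate([153, 1421, 995]) cube([1095, 225, 199]);
translate([153, 1646, 1194]) cube([1095, 225, 199]);
translate([153, 1871, 1393]) cube([1095, 225, 199]);
translate([153, 2096, 1592]) cube([1095, 225, 199]);


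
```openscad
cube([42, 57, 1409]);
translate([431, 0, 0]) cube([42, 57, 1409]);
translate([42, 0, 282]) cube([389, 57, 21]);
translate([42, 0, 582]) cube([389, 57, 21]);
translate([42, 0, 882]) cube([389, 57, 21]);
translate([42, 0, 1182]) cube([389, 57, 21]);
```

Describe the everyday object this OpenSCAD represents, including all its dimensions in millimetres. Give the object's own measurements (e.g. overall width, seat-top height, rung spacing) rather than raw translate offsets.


A straight ladder. Two 42×57 mm vertical rails, 1409 mm tall, stand 473 mm apart (outside-to-outside) with their front faces coplanar on the −y side. 4 rungs, each 57 mm deep and 21 mm tall, span between the inner faces of the rails, front faces flush with the rails. The lowest rung's underside is at z = 282 mm and rungs are spaced 300 mm apart (underside to underside).


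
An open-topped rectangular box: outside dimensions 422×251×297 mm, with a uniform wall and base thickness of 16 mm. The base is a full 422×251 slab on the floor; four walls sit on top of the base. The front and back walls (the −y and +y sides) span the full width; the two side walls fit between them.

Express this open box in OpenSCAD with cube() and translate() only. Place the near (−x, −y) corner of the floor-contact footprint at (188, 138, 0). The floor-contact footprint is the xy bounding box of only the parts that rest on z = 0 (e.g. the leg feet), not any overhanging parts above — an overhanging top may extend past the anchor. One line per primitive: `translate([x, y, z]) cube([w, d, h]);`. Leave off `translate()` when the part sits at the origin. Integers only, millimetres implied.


translate([188, 138, 0]) cube([422, 251, 16]);
translate([188, 138, 16]) cube([422, 16, 281]);
translate([188, 373, 16]) cube([422, 16, 281]);
translate([188, 154, 16]) cube([16, 219, 281]);
translate([594, 154, 16]) cube([16, 219, 281]);


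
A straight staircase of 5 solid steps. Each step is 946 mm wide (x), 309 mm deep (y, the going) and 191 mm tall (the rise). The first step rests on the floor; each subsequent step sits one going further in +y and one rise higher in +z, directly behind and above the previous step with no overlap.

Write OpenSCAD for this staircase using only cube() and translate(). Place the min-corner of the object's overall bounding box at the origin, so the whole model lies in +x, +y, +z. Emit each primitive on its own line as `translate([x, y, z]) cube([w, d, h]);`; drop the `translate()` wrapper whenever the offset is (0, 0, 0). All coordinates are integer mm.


cube([946, 309, 191]);
translate([0, 309, 191]) cube([946, 309, 191]);
translate([0, 618, 382]) cube([946, 309, 191]);
translate([0, 927, 573]) cube([946, 309, 191]);
translate([0, 1236, 764]) cube([946, 309, 191]);


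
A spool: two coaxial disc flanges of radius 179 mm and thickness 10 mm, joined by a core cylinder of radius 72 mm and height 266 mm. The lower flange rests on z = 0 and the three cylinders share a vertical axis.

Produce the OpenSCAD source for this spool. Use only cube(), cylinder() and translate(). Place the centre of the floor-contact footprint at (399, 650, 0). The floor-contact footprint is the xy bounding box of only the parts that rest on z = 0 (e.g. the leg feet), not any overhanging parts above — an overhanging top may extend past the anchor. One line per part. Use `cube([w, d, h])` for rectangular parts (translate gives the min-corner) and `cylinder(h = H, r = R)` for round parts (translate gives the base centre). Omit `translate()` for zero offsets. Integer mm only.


translate([399, 650, 0]) cylinder(h = 10, r = 179);
translate([399, 650, 10]) cylinder(h = 266, r = 72);
translate([399, 650, 276]) cylinder(h = 10, r = 179);


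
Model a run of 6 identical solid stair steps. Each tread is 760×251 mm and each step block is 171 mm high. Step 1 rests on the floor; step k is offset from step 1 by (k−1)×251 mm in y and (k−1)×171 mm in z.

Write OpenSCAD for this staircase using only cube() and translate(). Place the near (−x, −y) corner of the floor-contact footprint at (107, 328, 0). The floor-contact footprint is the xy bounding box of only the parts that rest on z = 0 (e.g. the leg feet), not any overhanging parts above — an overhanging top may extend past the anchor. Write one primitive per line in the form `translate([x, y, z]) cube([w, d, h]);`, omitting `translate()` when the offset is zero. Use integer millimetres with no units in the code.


translate([107, 328, 0]) cube([760, 251, 171]);
translate([107, 579, 171]) cube([760, 251, 171]);
translate([107, 830, 342]) cube([760, 251, 171]);
translate([107, 1081, 513]) cube([760, 251, 171]);
translate([107, 1332, 684]) cube([760, 251, 171]);
translate([107, 1583, 855]) cube([760, 251, 171]);


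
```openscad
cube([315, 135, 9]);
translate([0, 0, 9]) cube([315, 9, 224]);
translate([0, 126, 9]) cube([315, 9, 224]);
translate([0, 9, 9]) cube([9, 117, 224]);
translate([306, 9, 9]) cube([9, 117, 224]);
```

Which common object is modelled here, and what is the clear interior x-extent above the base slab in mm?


An open box. The internal width is 297 mm.

A 315×135 base slab with four walls standing on it — an open box. The base is 315 mm wide and the walls are 9 mm thick, so the internal width is 315 − 2 × 9 = 297 mm.


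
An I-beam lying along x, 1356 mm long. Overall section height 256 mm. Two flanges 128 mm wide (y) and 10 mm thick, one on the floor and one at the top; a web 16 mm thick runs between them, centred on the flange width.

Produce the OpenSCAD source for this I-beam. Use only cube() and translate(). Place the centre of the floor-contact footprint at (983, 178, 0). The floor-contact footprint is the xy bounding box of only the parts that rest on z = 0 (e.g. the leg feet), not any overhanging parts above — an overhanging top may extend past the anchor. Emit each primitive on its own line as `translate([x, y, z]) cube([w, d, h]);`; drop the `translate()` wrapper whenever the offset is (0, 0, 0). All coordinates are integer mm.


translate([305, 114, 0]) cube([1356, 128, 10]);
translate([305, 170, 10]) cube([1356, 16, 236]);
translate([305, 114, 246]) cube([1356, 128, 10]);


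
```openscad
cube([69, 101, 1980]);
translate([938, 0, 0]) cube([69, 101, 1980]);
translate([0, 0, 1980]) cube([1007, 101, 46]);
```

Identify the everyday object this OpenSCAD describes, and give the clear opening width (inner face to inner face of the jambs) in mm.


A door frame. The clear opening width is 869 mm.

Two 1980 mm tall posts with a header on top — a door frame. The left jamb is 69 mm wide at x = 0; the right jamb starts at x = 938. The clear opening is 938 − 69 = 869 mm.


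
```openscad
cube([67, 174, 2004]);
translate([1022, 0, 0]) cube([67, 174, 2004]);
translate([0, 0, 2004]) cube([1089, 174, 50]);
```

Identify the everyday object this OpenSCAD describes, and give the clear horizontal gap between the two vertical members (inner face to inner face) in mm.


A door frame. The clear opening width is 955 mm.

Two 2004 mm tall posts with a header on top — a door frame. The left jamb is 67 mm wide at x = 0; the right jamb starts at x = 1022. The clear opening is 1022 − 67 = 955 mm.


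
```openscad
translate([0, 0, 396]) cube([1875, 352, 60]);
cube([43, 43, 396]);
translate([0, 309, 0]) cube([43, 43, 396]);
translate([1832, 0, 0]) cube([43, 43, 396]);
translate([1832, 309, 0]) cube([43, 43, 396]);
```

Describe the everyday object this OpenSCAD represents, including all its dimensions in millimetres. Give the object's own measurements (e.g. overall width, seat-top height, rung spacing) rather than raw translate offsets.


A long wooden bench with a 1875 mm (x) × 352 mm (y) seat, 60 mm thick, its top surface 456 mm above the floor. Four 43 mm square legs at the seat corners, flush with the edges, run from z = 0 to the seat underside.


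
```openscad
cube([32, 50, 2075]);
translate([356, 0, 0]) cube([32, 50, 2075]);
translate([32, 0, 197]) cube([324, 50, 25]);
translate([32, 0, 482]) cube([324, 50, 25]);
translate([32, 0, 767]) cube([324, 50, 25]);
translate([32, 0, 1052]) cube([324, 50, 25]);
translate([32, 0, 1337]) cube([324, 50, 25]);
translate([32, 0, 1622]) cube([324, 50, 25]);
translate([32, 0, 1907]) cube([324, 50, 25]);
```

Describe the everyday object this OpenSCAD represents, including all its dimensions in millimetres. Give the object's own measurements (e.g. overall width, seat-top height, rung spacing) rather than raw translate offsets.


A straight ladder. Two 32×50 mm vertical rails, 2075 mm tall, stand 388 mm apart (outside-to-outside) with their front faces coplanar on the −y side. 7 rungs, each 50 mm deep and 25 mm tall, span between the inner faces of the rails, front faces flush with the rails. The lowest rung's underside is at z = 197 mm and rungs are spaced 285 mm apart (underside to underside).


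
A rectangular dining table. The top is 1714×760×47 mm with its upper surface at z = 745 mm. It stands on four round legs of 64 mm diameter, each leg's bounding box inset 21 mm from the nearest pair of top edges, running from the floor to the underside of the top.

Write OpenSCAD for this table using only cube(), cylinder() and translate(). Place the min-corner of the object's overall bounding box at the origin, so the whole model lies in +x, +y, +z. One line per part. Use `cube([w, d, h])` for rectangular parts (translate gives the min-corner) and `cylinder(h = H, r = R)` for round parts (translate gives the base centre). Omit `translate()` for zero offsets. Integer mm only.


// leg_h = 745 - 47 = 698
translate([0, 0, 698]) cube([1714, 760, 47]);
translate([53, 53, 0]) cylinder(h = 698, r = 32);
translate([1661, 53, 0]) cylinder(h = 698, r = 32);
translate([53, 707, 0]) cylinder(h = 698, r = 32);
translate([1661, 707, 0]) cylinder(h = 698, r = 32);


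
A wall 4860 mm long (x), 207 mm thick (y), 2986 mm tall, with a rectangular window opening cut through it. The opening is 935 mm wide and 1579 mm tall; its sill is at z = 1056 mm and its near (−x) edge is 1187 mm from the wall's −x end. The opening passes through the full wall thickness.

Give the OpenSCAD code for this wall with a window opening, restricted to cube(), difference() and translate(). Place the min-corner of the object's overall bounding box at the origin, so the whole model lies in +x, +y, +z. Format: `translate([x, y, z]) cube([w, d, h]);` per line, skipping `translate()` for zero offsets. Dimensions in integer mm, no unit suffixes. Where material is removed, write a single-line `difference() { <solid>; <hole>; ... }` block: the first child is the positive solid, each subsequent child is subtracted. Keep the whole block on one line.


difference() { cube([4860, 207, 2986]); translate([1187, 0, 1056]) cube([935, 207, 1579]); }


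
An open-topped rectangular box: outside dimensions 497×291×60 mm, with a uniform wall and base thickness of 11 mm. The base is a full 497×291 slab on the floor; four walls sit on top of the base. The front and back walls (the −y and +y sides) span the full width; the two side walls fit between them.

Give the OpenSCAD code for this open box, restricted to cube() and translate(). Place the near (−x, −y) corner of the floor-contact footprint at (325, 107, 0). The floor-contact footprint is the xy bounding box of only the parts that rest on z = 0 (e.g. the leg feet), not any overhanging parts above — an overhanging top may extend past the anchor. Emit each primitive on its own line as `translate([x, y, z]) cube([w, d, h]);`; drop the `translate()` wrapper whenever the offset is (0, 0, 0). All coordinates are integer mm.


translate([325, 107, 0]) cube([497, 291, 11]);
translate([325, 107, 11]) cube([497, 11, 49]);
translate([325, 387, 11]) cube([497, 11, 49]);
translate([325, 118, 11]) cube([11, 269, 49]);
translate([811, 118, 11]) cube([11, 269, 49]);
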